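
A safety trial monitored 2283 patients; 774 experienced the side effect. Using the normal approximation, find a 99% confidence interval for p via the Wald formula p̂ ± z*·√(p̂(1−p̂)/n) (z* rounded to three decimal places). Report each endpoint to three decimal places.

p̂ = 774/2283 = 0.33903.
SE(p̂) = √(0.33903·0.66097/2283) = 0.009907.
z* = 2.576 at the 99% level.
Margin of error: 2.576 × 0.009907 = 0.02552.
CI: 0.33903 ± 0.02552 = (0.314, 0.365).

(0.314, 0.365)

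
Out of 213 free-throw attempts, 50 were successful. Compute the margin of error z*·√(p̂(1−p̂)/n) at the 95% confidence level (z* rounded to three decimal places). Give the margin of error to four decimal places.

ME = 0.0569

The sample proportion is 50/213 = 0.23474.
SE(p̂) = √(0.23474·0.76526/213) = 0.029041.
z* = 1.960 at the 95% level.
ME = 1.960·0.029041 = 0.0569.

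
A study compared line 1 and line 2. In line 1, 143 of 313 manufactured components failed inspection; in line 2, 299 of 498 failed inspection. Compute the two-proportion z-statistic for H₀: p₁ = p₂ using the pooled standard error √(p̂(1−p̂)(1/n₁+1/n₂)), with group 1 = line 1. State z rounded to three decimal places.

Sample proportions: p̂₁ = 143/313 = 0.45687 and p̂₂ = 299/498 = 0.60040.
Pooled p̂ = (143+299)/(313+498) = 442/811 = 0.54501.
Pooled SE = √[0.2479744·0.00520292] ≈ 0.035919.
z = -0.14353/0.035919 = -3.996.

z = -3.996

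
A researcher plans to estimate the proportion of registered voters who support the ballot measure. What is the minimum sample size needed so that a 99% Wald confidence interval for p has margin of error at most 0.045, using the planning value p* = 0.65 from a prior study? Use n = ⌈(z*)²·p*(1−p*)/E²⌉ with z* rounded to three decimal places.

n = 746

The 99% critical value is z* = 2.576.
p*(1−p*) = 0.65·0.35 = 0.2275.
Required n before rounding: 6.635776 × 0.2275 / 0.045² = 745.501.
⌈745.501⌉ = 746.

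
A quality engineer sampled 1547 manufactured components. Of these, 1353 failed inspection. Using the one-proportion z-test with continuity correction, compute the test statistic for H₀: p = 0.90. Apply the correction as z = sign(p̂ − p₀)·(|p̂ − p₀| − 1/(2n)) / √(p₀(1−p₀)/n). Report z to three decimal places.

z = -3.288

Sample proportion p̂ = 1353/1547 = 0.87460. p̂ − p₀ = -0.025404.
Continuity correction 1/(2n) = 1/3094 = 0.000323.
Corrected numerator: |-0.025404| − 0.000323 = 0.025081.
SE₀ = √(0.90·0.10/1547) = 0.007627.
z = (−)0.025081/0.007627 = -3.288.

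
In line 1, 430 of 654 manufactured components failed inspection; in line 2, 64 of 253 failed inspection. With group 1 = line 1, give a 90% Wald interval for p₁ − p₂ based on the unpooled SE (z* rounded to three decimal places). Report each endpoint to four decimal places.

p̂₁ = 0.65749, p̂₂ = 0.25296, so the observed difference is 0.40453.
SE = √(0.000344337 + 0.000746931) = √0.001091268 = 0.033034.
The 90% critical value is z* = 1.645. Margin = 1.645·0.033034 = 0.05434.
So the interval runs from 0.3502 to 0.4589.

(0.3502, 0.4589)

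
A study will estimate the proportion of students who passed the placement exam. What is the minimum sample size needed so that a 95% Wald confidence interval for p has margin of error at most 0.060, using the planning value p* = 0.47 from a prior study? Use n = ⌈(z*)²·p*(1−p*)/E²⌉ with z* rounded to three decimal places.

n = 266

For 95% confidence, z* = 1.960.
p*(1−p*) = 0.2491.
(z*)²·p*(1−p*)/E² = 3.841600·0.2491/0.003600 = 265.817.
Rounding up, n = 266.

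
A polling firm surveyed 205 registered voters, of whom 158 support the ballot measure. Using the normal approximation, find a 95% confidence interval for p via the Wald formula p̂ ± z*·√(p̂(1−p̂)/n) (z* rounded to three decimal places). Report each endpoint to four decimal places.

(0.7132, 0.8283)

The sample proportion is 158/205 = 0.77073.
Standard error of p̂: √(0.176704/205) = √0.000861972 = 0.029359.
The 95% critical value is z* = 1.960.
Margin = 1.960·0.029359 = 0.05754.
Interval: 0.77073 ± 0.05754 → (0.7132, 0.8283).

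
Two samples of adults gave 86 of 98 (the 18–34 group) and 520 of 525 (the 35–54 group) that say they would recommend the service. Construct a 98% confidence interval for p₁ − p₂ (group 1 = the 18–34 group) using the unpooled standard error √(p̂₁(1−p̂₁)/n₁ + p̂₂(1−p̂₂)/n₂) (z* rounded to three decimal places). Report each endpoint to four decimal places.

p̂₁ = 0.87755, p̂₂ = 0.99048, so the observed difference is -0.11293.
Unpooled SE = √(p̂₁(1−p̂₁)/n₁ + p̂₂(1−p̂₂)/n₂) = √(0.001096482 + 0.000017968) = 0.033383.
For 98% confidence, z* = 2.326. Margin = 2.326·0.033383 = 0.07765.
So the interval runs from -0.1906 to -0.0353.

(-0.1906, -0.0353)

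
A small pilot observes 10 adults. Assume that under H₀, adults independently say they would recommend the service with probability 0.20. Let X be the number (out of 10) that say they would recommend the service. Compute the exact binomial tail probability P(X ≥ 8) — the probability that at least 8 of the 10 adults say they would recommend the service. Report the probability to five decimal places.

P = 0.00008

X is binomial with n = 10 and p = 0.20.
P(X ≥ 8) = C(10,8)·0.20^8·0.80^2 + C(10,9)·0.20^9·0.80^1 + C(10,10)·0.20^10·0.80^0.
= 0.000074 + 0.000004 + 0.000000 = 0.00008.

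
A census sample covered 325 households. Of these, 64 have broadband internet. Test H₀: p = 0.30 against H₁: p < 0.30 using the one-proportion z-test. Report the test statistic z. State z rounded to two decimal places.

z = -4.06

The sample proportion is 64/325 = 0.19692.
SE₀ = √(0.30·0.70/325) = 0.025420.
z = (0.19692 − 0.30)/0.025420 = -0.10308/0.025420 = -4.06.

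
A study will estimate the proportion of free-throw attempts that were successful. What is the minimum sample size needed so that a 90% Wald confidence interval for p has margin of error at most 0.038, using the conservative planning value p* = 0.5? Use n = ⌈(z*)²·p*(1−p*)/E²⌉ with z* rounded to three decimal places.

The 90% critical value is z* = 1.645.
p*(1−p*) = 0.2500.
(z*)²·p*(1−p*)/E² = 2.706025·0.2500/0.001444 = 468.495.
Rounding up, n = 469.

n = 469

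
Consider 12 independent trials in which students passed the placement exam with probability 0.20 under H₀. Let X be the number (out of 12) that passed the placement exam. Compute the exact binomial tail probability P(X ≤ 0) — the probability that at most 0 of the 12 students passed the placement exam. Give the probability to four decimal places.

P = 0.0687

X ~ Binomial(n=12, p=0.20).
P(X ≤ 0) = C(12,0)·0.20^0·0.80^12.
= 0.068719 = 0.0687.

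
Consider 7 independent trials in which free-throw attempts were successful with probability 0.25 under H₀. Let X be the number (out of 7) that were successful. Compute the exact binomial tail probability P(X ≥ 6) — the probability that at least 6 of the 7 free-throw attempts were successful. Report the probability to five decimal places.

P = 0.00134

X is binomial with n = 7 and p = 0.25.
P(X ≥ 6) = C(7,6)·0.25^6·0.75^1 + C(7,7)·0.25^7·0.75^0.
= 0.001282 + 0.000061 = 0.00134.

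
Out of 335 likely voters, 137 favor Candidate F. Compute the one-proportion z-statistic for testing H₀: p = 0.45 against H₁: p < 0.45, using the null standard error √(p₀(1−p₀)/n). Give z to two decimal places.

The sample proportion is 137/335 = 0.40896.
Under H₀, SE = √(p₀(1−p₀)/n) = √(0.45·0.55/335) = √0.000738806 = 0.027181.
Test statistic: z = -0.04104/0.027181 = -1.51.

z = -1.51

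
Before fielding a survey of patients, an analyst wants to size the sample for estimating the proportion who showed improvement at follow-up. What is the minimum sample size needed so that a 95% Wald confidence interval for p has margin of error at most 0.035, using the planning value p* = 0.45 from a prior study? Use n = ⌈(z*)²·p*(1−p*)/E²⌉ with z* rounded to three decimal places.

n = 777

For 95% confidence, z* = 1.960.
p*(1−p*) = 0.45·0.55 = 0.2475.
Required n before rounding: 3.841600 × 0.2475 / 0.035² = 776.160.
Rounding up, n = 777.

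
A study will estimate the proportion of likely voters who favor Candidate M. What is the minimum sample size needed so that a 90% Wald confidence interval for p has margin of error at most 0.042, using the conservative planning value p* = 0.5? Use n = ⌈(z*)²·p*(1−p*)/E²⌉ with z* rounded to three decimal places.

n = 384

z* = 1.645 at the 90% level.
p*(1−p*) = 0.50·0.50 = 0.2500.
(z*)²·p*(1−p*)/E² = 2.706025·0.2500/0.001764 = 383.507.
⌈383.507⌉ = 384.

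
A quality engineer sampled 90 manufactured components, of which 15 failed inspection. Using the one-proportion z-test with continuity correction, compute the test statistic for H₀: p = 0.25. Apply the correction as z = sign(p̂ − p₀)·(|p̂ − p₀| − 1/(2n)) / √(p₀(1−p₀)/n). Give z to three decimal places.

The sample proportion is 15/90 = 0.16667. p̂ − p₀ = -0.083333.
Continuity correction 1/(2n) = 1/180 = 0.005556.
Corrected numerator: |-0.083333| − 0.005556 = 0.077777.
Null standard error: √(0.25·0.75/90) = √0.002083333 = 0.045644.
z = (−)0.077777/0.045644 = -1.704.

z = -1.704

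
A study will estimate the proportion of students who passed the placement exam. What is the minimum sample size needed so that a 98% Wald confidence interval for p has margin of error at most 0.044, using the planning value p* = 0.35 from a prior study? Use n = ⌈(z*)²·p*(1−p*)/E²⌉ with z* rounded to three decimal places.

n = 636

z* = 2.326 at the 98% level.
p*(1−p*) = 0.2275.
(z*)²·p*(1−p*)/E² = 5.410276·0.2275/0.001936 = 635.763.
Rounding up, n = 636.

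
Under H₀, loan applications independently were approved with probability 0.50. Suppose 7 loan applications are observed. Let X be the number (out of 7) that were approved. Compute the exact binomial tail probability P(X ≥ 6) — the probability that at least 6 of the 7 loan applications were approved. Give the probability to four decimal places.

P = 0.0625

X ~ Binomial(n=7, p=0.50).
P(X ≥ 6) = C(7,6)·0.50^6·0.50^1 + C(7,7)·0.50^7·0.50^0.
= 0.054688 + 0.007812 = 0.0625.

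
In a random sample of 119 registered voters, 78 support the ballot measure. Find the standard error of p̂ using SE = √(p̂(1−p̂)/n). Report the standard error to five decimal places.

SE = 0.04356

With x = 78 successes in n = 119, p̂ = 0.65546.
p̂(1−p̂) = 0.225832.
SE = √(0.225832/119) = 0.04356.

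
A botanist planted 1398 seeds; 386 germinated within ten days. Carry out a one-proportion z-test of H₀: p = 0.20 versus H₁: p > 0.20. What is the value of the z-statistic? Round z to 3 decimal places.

p̂ = 386/1398 = 0.27611.
Null standard error: √(0.20·0.80/1398) = √0.000114449 = 0.010698.
z = (p̂ − p₀)/SE = (0.27611 − 0.20)/0.010698 = 7.114.

z = 7.114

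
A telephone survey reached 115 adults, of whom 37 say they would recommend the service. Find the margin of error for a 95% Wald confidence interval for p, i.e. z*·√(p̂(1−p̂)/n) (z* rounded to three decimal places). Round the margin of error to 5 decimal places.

ME = 0.08538

The sample proportion is 37/115 = 0.32174.
SE = √(p̂(1−p̂)/n) = √(0.218223/115) = 0.043561.
The 95% critical value is z* = 1.960.
Margin of error = z*·SE = 1.960 × 0.043561 = 0.08538.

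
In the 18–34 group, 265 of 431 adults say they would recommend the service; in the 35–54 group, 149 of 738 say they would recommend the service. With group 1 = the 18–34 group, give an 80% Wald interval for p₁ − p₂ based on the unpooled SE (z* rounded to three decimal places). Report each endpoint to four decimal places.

(0.3774, 0.4485)

p̂₁ = 0.61485, p̂₂ = 0.20190, so the observed difference is 0.41295.
Unpooled SE = √(p̂₁(1−p̂₁)/n₁ + p̂₂(1−p̂₂)/n₂) = √(0.000549442 + 0.000218340) = 0.027709.
For 80% confidence, z* = 1.282. Margin of error = 0.03552.
So the interval runs from 0.3774 to 0.4485.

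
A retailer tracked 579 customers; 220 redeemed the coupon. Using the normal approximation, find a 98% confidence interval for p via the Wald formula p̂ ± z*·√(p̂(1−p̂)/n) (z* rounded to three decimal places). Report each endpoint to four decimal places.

(0.3330, 0.4269)

With x = 220 successes in n = 579, p̂ = 0.37997.
SE = √(p̂(1−p̂)/n) = √(0.235592/579) = 0.020172.
z* = 2.326 at the 98% level.
Margin of error: 2.326 × 0.020172 = 0.04692.
CI: 0.37997 ± 0.04692 = (0.3330, 0.4269).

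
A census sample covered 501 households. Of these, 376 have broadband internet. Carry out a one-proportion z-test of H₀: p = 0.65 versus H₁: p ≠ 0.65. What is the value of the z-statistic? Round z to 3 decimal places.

With x = 376 successes in n = 501, p̂ = 0.75050.
SE₀ = √(0.65·0.35/501) = 0.021309.
Test statistic: z = 0.10050/0.021309 = 4.716.

z = 4.716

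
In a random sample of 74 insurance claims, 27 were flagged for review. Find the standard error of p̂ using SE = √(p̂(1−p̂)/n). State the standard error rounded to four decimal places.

p̂ = 27/74 = 0.36486.
p̂(1−p̂) = 0.231737.
SE = √(0.231737/74) = 0.0560.

SE = 0.0560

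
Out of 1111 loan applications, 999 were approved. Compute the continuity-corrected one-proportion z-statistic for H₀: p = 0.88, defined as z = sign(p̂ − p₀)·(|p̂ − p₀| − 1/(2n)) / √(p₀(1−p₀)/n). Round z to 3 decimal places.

Sample proportion p̂ = 999/1111 = 0.89919. p̂ − p₀ = 0.019190.
Continuity correction 1/(2n) = 1/2222 = 0.000450.
Corrected numerator: |0.019190| − 0.000450 = 0.018740.
Under H₀, SE = √(p₀(1−p₀)/n) = √(0.88·0.12/1111) = √0.000095050 = 0.009749.
z = +0.018740/0.009749 = 1.922.

z = 1.922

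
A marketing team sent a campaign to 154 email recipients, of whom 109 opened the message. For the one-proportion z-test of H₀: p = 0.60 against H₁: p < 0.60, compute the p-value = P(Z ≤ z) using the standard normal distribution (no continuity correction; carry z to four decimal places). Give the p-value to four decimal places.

Sample proportion p̂ = 109/154 = 0.70779.
SE₀ = √(0.60·0.40/154) = 0.039477.
Test statistic (full precision, shown to 4 dp): z = (109/154 − 0.60)/SE₀ ≈ 2.7305.
From the standard normal, P(Z ≤ z) = 0.9968.

p-value = 0.9968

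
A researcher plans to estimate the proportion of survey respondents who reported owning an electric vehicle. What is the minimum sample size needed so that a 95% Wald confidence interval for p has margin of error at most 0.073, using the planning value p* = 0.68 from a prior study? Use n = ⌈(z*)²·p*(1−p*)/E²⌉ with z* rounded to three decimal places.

z* = 1.960 at the 95% level.
p*(1−p*) = 0.68·0.32 = 0.2176.
Required n before rounding: 3.841600 × 0.2176 / 0.073² = 156.865.
Rounding up, n = 157.

n = 157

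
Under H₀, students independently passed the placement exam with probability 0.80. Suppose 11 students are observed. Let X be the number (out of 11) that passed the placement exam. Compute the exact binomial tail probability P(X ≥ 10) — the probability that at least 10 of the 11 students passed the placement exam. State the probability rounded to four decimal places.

P = 0.3221

X ~ Binomial(n=11, p=0.80).
P(X ≥ 10) = C(11,10)·0.80^10·0.20^1 + C(11,11)·0.80^11·0.20^0.
= 0.236223 + 0.085899 = 0.3221.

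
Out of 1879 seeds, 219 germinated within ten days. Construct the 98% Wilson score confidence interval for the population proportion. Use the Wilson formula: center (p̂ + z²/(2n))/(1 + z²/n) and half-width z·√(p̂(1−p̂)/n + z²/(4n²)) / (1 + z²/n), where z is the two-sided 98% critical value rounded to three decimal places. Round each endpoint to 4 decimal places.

(0.1004, 0.1349)

Here p̂ = 219/1879 = 0.11655 and z = 2.326 (z² = 5.410276).
1 + z²/n = 1.002879.
Center = (0.11655 + 0.001440)/1.002879 = 0.11765.
Radicand: p̂(1−p̂)/n + z²/(4n²) = 0.000054799 + 0.000000383 = 0.000055182.
Half-width = z·√(radicand)/denom = 2.326·0.007428/1.002879 = 0.01723.
So the interval runs from 0.1004 to 0.1349.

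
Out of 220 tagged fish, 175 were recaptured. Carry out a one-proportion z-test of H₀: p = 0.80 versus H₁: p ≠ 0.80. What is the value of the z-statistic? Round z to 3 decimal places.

z = -0.169

With x = 175 successes in n = 220, p̂ = 0.79545.
SE₀ = √(0.80·0.20/220) = 0.026968.
Test statistic: z = -0.00455/0.026968 = -0.169.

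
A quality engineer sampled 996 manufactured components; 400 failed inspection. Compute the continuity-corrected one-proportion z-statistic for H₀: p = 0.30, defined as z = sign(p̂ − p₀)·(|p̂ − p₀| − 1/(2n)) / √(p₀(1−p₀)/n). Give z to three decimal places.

p̂ = 400/996 = 0.40161. p̂ − p₀ = 0.101606.
Continuity correction 1/(2n) = 1/1992 = 0.000502.
Corrected numerator: |0.101606| − 0.000502 = 0.101104.
Null standard error: √(0.30·0.70/996) = √0.000210843 = 0.014520.
z = +0.101104/0.014520 = 6.963.

z = 6.963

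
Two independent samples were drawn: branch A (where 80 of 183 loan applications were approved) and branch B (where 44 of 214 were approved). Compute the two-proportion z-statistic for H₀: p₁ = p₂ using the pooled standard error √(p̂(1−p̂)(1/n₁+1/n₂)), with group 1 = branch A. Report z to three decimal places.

z = 4.962

Sample proportions: p̂₁ = 80/183 = 0.43716 and p̂₂ = 44/214 = 0.20561.
Pooled p̂ = (80+44)/(183+214) = 124/397 = 0.31234.
Pooled SE = √[0.2147847·0.01013738] ≈ 0.046662.
z = (p̂₁ − p̂₂)/SE = (0.43716 − 0.20561)/0.046662 = 0.23155/0.046662 = 4.962.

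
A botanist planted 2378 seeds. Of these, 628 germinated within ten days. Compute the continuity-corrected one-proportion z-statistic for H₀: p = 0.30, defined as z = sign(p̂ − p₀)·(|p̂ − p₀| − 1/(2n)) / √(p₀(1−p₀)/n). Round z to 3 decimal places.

z = -3.799

With x = 628 successes in n = 2378, p̂ = 0.26409. p̂ − p₀ = -0.035913.
Continuity correction 1/(2n) = 1/4756 = 0.000210.
Corrected numerator: |-0.035913| − 0.000210 = 0.035703.
SE₀ = √(0.30·0.70/2378) = 0.009397.
z = (−)0.035703/0.009397 = -3.799.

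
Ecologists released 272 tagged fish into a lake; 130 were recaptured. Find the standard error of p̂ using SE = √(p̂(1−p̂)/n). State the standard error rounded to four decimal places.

p̂ = 130/272 = 0.47794.
p̂(1−p̂) = 0.249513.
Dividing by n and taking the root: √0.000917327 = 0.0303.

SE = 0.0303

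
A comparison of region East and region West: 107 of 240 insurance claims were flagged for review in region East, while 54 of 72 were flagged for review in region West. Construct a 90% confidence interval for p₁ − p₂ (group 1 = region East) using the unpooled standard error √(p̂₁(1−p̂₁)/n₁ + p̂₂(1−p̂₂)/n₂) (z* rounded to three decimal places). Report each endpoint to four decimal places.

p̂₁ = 107/240 = 0.44583, p̂₂ = 54/72 = 0.75000; p̂₁ − p̂₂ = -0.30417.
Unpooled SE = √(p̂₁(1−p̂₁)/n₁ + p̂₂(1−p̂₂)/n₂) = √(0.001029442 + 0.002604167) = 0.060279.
The 90% critical value is z* = 1.645. Margin of error = 0.09916.
Interval: -0.30417 ± 0.09916 → (-0.4033, -0.2050).

(-0.4033, -0.2050)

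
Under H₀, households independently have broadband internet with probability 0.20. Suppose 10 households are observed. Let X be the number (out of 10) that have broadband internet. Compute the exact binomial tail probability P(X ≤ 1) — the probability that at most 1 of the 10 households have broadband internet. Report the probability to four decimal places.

P = 0.3758

X ~ Binomial(n=10, p=0.20).
P(X ≤ 1) = C(10,0)·0.20^0·0.80^10 + C(10,1)·0.20^1·0.80^9.
= 0.107374 + 0.268435 = 0.3758.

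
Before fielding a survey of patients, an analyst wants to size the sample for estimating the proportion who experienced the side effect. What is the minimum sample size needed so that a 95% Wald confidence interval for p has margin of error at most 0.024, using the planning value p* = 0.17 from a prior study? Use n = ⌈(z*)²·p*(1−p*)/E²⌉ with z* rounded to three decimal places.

n = 942

The 95% critical value is z* = 1.960.
p*(1−p*) = 0.17·0.83 = 0.1411.
(z*)²·p*(1−p*)/E² = 3.841600·0.1411/0.000576 = 941.059.
Rounding up, n = 942.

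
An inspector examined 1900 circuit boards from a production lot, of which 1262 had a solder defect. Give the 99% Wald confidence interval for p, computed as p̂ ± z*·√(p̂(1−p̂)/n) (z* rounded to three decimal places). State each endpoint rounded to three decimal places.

p̂ = 1262/1900 = 0.66421.
Standard error of p̂: √(0.223035/1900) = √0.000117387 = 0.010835.
For 99% confidence, z* = 2.576.
Margin of error: 2.576 × 0.010835 = 0.02791.
Interval: 0.66421 ± 0.02791 → (0.636, 0.692).

(0.636, 0.692)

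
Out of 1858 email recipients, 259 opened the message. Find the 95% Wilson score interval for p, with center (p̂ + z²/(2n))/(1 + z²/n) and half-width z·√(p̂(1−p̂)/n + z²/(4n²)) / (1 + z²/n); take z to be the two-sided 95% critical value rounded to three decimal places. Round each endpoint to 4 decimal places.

(0.1244, 0.1559)

p̂ = 259/1858 = 0.13940; z = 1.960, so z² = 3.841600.
Denominator 1 + z²/n = 1 + 3.841600/1858 = 1.002068.
Adjusted center: (0.13940 + z²/(2n))/1.002068 = 0.14014.
Radicand: p̂(1−p̂)/n + z²/(4n²) = 0.000064567 + 0.000000278 = 0.000064845.
Half-width = z·√(radicand)/denom = 1.960·0.008053/1.002068 = 0.01575.
Interval: 0.14014 ± 0.01575 → (0.1244, 0.1559).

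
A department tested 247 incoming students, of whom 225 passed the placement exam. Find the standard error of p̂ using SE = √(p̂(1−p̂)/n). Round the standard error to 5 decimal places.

p̂ = 225/247 = 0.91093.
p̂(1−p̂) = 0.081137.
SE = √(0.081137/247) = 0.01812.

SE = 0.01812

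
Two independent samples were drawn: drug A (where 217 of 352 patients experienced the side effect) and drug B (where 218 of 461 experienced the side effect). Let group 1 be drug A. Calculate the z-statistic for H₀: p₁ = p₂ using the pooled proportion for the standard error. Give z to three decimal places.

z = 4.067

p̂₁ = 217/352 = 0.61648, p̂₂ = 218/461 = 0.47289.
Pooled p̂ = (217+218)/(352+461) = 435/813 = 0.53506.
Pooled SE = √[0.2487711·0.00501011] ≈ 0.035304.
z = (p̂₁ − p̂₂)/SE = (0.61648 − 0.47289)/0.035304 = 0.14359/0.035304 = 4.067.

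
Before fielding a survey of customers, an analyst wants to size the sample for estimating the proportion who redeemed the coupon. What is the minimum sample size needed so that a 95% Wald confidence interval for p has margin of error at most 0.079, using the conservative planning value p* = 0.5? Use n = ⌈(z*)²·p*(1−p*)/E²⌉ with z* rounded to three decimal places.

n = 154

z* = 1.960 at the 95% level.
p*(1−p*) = 0.50·0.50 = 0.2500.
Required n before rounding: 3.841600 × 0.2500 / 0.079² = 153.886.
⌈153.886⌉ = 154.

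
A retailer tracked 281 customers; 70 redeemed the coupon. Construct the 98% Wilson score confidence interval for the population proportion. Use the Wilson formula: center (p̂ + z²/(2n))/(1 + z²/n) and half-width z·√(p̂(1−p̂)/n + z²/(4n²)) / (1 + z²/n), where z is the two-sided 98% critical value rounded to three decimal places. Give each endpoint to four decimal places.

Here p̂ = 70/281 = 0.24911 and z = 2.326 (z² = 5.410276).
Denominator 1 + z²/n = 1 + 5.410276/281 = 1.019254.
Adjusted center: (0.24911 + z²/(2n))/1.019254 = 0.25385.
Radicand: p̂(1−p̂)/n + z²/(4n²) = 0.000665674 + 0.000017130 = 0.000682804.
Half-width = z·√(radicand)/denom = 2.326·0.026131/1.019254 = 0.05963.
So the interval runs from 0.1942 to 0.3135.

(0.1942, 0.3135)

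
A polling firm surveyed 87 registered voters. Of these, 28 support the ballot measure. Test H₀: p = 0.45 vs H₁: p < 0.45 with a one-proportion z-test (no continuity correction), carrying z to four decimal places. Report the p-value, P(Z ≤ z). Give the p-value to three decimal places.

p-value = 0.008

With x = 28 successes in n = 87, p̂ = 0.32184.
Under H₀, SE = √(p₀(1−p₀)/n) = √(0.45·0.55/87) = √0.002844828 = 0.053337.
Test statistic (full precision, shown to 4 dp): z = (28/87 − 0.45)/SE₀ ≈ -2.4029.
p-value = P(Z ≤ z) with z = -2.4029 → 0.008.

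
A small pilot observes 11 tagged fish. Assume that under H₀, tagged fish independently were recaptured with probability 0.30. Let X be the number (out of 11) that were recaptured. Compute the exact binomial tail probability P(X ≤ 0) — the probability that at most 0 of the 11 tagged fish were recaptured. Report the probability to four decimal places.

X is binomial with n = 11 and p = 0.30.
P(X ≤ 0) = C(11,0)·0.30^0·0.70^11.
= 0.019773 = 0.0198.

P = 0.0198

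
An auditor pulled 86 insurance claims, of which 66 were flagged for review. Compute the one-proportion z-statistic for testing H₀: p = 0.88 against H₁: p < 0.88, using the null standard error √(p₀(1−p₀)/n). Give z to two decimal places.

The sample proportion is 66/86 = 0.76744.
SE₀ = √(0.88·0.12/86) = 0.035042.
z = (p̂ − p₀)/SE = (0.76744 − 0.88)/0.035042 = -3.21.

z = -3.21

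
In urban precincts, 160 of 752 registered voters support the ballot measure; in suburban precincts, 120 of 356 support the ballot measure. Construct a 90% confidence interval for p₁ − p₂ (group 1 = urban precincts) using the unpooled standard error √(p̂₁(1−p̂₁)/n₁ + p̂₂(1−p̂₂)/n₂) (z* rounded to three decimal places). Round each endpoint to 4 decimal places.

(-0.1723, -0.0763)

p̂₁ = 160/752 = 0.21277, p̂₂ = 120/356 = 0.33708; p̂₁ − p̂₂ = -0.12431.
Unpooled SE = √(p̂₁(1−p̂₁)/n₁ + p̂₂(1−p̂₂)/n₂) = √(0.000222735 + 0.000627687) = 0.029162.
The 90% critical value is z* = 1.645. Margin of error = 0.04797.
CI: -0.12431 ± 0.04797 = (-0.1723, -0.0763).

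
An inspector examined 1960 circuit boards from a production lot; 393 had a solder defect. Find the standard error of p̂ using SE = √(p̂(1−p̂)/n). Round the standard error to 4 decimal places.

With x = 393 successes in n = 1960, p̂ = 0.20051.
p̂(1−p̂) = 0.160306.
SE = √(0.160306/1960) = √0.000081789 = 0.0090.

SE = 0.0090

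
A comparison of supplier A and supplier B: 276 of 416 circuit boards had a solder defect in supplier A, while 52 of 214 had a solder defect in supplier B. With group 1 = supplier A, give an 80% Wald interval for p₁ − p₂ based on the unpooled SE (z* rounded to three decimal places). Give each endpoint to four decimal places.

(0.3726, 0.4684)

p̂₁ = 0.66346, p̂₂ = 0.24299, so the observed difference is 0.42047.
SE = √(0.000536732 + 0.000859562) = √0.001396294 = 0.037367.
The 80% critical value is z* = 1.282. Margin = 1.282·0.037367 = 0.04790.
Interval: 0.42047 ± 0.04790 → (0.3726, 0.4684).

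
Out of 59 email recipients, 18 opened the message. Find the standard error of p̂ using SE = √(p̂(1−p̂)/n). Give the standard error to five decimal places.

p̂ = 18/59 = 0.30508.
p̂(1−p̂) = 0.30508·0.69492 = 0.212006.
SE = √(0.212006/59) = 0.05994.

SE = 0.05994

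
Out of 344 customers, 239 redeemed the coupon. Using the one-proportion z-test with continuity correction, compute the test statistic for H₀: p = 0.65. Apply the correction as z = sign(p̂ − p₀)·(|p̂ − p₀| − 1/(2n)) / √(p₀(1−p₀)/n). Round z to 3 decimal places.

Sample proportion p̂ = 239/344 = 0.69477. p̂ − p₀ = 0.044767.
1/(2n) = 0.001453.
Corrected numerator: |0.044767| − 0.001453 = 0.043314.
Under H₀, SE = √(p₀(1−p₀)/n) = √(0.65·0.35/344) = √0.000661337 = 0.025716.
z = +0.043314/0.025716 = 1.684.

z = 1.684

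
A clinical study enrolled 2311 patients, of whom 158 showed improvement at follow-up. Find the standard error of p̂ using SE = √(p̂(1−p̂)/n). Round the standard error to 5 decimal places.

Sample proportion p̂ = 158/2311 = 0.06837.
p̂(1−p̂) = 0.06837·0.93163 = 0.063696.
SE = √(0.063696/2311) = 0.00525.

SE = 0.00525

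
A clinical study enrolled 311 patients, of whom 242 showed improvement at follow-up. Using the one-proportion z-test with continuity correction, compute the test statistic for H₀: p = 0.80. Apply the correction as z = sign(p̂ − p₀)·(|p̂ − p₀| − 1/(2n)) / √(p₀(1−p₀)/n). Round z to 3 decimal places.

z = -0.893

p̂ = 242/311 = 0.77814. p̂ − p₀ = -0.021865.
1/(2n) = 0.001608.
Corrected numerator: |-0.021865| − 0.001608 = 0.020257.
Under H₀, SE = √(p₀(1−p₀)/n) = √(0.80·0.20/311) = √0.000514469 = 0.022682.
z = −0.020257/0.022682 = -0.893.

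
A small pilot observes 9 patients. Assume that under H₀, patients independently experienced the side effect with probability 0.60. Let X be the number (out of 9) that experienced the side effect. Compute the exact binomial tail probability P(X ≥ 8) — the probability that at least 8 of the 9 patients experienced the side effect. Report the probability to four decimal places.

X is binomial with n = 9 and p = 0.60.
P(X ≥ 8) = C(9,8)·0.60^8·0.40^1 + C(9,9)·0.60^9·0.40^0.
= 0.060466 + 0.010078 = 0.0705.

P = 0.0705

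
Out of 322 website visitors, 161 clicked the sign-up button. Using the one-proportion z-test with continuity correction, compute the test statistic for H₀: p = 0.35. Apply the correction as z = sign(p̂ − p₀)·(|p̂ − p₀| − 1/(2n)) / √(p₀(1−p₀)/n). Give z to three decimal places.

p̂ = 161/322 = 0.50000. p̂ − p₀ = 0.150000.
1/(2n) = 0.001553.
Corrected numerator: |0.150000| − 0.001553 = 0.148447.
Under H₀, SE = √(p₀(1−p₀)/n) = √(0.35·0.65/322) = √0.000706522 = 0.026580.
z = (+)0.148447/0.026580 = 5.585.

z = 5.585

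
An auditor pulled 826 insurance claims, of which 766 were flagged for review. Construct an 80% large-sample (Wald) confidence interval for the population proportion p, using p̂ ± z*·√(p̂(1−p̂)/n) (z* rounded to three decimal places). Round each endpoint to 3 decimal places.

The sample proportion is 766/826 = 0.92736.
SE(p̂) = √(0.92736·0.07264/826) = 0.009031.
For 80% confidence, z* = 1.282.
Margin of error: 1.282 × 0.009031 = 0.01158.
Interval: 0.92736 ± 0.01158 → (0.916, 0.939).

(0.916, 0.939)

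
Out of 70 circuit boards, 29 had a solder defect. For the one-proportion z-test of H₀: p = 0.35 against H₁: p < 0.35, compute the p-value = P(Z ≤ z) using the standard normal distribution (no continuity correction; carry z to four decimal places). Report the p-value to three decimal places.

The sample proportion is 29/70 = 0.41429.
SE₀ = √(0.35·0.65/70) = 0.057009.
Test statistic (full precision, shown to 4 dp): z = (29/70 − 0.35)/SE₀ ≈ 1.1276.
p-value = P(Z ≤ z) with z = 1.1276 → 0.870.

p-value = 0.870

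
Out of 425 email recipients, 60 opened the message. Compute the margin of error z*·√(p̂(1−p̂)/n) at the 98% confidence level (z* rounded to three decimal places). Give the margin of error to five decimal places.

ME = 0.03929

Sample proportion p̂ = 60/425 = 0.14118.
SE(p̂) = √(0.14118·0.85882/425) = 0.016890.
z* = 2.326 at the 98% level.
Margin of error = z*·SE = 2.326 × 0.016890 = 0.03929.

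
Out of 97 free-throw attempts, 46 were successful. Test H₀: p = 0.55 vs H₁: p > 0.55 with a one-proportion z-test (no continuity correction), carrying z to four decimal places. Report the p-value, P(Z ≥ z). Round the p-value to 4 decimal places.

p-value = 0.9332

Sample proportion p̂ = 46/97 = 0.47423.
Null standard error: √(0.55·0.45/97) = √0.002551546 = 0.050513.
Test statistic (full precision, shown to 4 dp): z = (46/97 − 0.55)/SE₀ ≈ -1.5001.
p-value = P(Z ≥ z) with z = -1.5001 → 0.9332.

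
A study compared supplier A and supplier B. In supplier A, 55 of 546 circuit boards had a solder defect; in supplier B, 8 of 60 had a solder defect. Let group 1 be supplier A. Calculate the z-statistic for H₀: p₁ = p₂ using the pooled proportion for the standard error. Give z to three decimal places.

p̂₁ = 55/546 = 0.10073, p̂₂ = 8/60 = 0.13333.
Pooling: p̂ = 63/606 = 0.10396.
SE = √[p̂(1−p̂)(1/n₁+1/n₂)] = √[0.10396·0.89604·(1/546+1/60)] ≈ 0.041511.
z = (p̂₁ − p̂₂)/SE = (0.10073 − 0.13333)/0.041511 = -0.03260/0.041511 = -0.785.

z = -0.785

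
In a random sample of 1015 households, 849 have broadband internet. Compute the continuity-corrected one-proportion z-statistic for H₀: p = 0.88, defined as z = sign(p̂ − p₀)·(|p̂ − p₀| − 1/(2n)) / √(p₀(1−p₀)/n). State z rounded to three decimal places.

z = -4.221

Sample proportion p̂ = 849/1015 = 0.83645. p̂ − p₀ = -0.043547.
1/(2n) = 0.000493.
Corrected numerator: |-0.043547| − 0.000493 = 0.043054.
SE₀ = √(0.88·0.12/1015) = 0.010200.
z = (−)0.043054/0.010200 = -4.221.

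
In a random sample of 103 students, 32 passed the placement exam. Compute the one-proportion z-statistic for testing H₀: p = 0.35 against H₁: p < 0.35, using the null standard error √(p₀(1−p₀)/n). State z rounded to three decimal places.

With x = 32 successes in n = 103, p̂ = 0.31068.
SE₀ = √(0.35·0.65/103) = 0.046997.
z = (p̂ − p₀)/SE = (0.31068 − 0.35)/0.046997 = -0.837.

z = -0.837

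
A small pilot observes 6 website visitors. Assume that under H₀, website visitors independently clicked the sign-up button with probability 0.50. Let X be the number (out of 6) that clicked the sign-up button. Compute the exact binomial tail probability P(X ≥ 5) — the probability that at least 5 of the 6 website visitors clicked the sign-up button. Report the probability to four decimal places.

X ~ Binomial(n=6, p=0.50).
P(X ≥ 5) = C(6,5)·0.50^5·0.50^1 + C(6,6)·0.50^6·0.50^0.
= 0.093750 + 0.015625 = 0.1094.

P = 0.1094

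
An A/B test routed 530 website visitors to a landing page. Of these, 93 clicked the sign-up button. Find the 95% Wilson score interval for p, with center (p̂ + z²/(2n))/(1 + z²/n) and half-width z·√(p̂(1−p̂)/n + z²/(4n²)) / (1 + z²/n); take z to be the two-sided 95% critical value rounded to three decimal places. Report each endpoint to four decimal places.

(0.1455, 0.2102)

p̂ = 93/530 = 0.17547; z = 1.960, so z² = 3.841600.
1 + z²/n = 1.007248.
Center = (0.17547 + 0.003624)/1.007248 = 0.17781.
Radicand: p̂(1−p̂)/n + z²/(4n²) = 0.000272984 + 0.000003419 = 0.000276403.
Half-width = z·√(radicand)/denom = 1.960·0.016625/1.007248 = 0.03235.
CI: 0.17781 ± 0.03235 = (0.1455, 0.2102).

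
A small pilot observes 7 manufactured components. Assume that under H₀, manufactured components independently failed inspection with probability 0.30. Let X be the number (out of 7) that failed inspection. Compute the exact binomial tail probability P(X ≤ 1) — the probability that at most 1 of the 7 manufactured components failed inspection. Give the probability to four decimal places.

P = 0.3294

X is binomial with n = 7 and p = 0.30.
P(X ≤ 1) = C(7,0)·0.30^0·0.70^7 + C(7,1)·0.30^1·0.70^6.
= 0.082354 + 0.247063 = 0.3294.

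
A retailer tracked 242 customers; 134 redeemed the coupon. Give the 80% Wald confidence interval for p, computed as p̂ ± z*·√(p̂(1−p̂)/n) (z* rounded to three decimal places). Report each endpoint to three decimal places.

Sample proportion p̂ = 134/242 = 0.55372.
SE = √(p̂(1−p̂)/n) = √(0.247114/242) = 0.031955.
The 80% critical value is z* = 1.282.
Margin = 1.282·0.031955 = 0.04097.
So the interval runs from 0.513 to 0.595.

(0.513, 0.595)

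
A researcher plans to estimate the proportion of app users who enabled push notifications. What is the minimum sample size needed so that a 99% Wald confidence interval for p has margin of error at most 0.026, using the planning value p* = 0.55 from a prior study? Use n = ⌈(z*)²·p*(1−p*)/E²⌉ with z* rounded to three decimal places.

n = 2430

z* = 2.576 at the 99% level.
p*(1−p*) = 0.55·0.45 = 0.2475.
(z*)²·p*(1−p*)/E² = 6.635776·0.2475/0.000676 = 2429.519.
Rounding up, n = 2430.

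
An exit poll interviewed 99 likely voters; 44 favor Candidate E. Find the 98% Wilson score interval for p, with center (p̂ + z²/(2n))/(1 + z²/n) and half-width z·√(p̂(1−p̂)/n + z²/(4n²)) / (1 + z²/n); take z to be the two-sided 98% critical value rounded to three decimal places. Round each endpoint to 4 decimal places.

Here p̂ = 44/99 = 0.44444 and z = 2.326 (z² = 5.410276).
Denominator 1 + z²/n = 1 + 5.410276/99 = 1.054649.
Adjusted center: (0.44444 + z²/(2n))/1.054649 = 0.44732.
Radicand: p̂(1−p̂)/n + z²/(4n²) = 0.002494077 + 0.000138003 = 0.002632080.
Half-width = z·√(radicand)/denom = 2.326·0.051304/1.054649 = 0.11315.
So the interval runs from 0.3342 to 0.5605.

(0.3342, 0.5605)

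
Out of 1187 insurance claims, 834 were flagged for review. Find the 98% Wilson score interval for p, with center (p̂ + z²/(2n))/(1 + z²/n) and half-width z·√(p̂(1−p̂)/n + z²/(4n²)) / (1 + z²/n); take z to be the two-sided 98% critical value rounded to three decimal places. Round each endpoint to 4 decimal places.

(0.6709, 0.7325)

p̂ = 834/1187 = 0.70261; z = 2.326, so z² = 5.410276.
1 + z²/n = 1.004558.
Adjusted center: (0.70261 + z²/(2n))/1.004558 = 0.70169.
Radicand: p̂(1−p̂)/n + z²/(4n²) = 0.000176031 + 0.000000960 = 0.000176991.
Half-width = z·√(radicand)/denom = 2.326·0.013304/1.004558 = 0.03080.
Interval: 0.70169 ± 0.03080 → (0.6709, 0.7325).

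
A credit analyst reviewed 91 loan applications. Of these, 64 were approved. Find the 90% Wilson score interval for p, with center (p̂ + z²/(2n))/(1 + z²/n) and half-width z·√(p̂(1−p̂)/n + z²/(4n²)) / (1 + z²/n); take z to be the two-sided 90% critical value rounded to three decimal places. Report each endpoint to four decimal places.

Here p̂ = 64/91 = 0.70330 and z = 1.645 (z² = 2.706025).
Denominator 1 + z²/n = 1 + 2.706025/91 = 1.029737.
Adjusted center: (0.70330 + z²/(2n))/1.029737 = 0.69743.
Radicand: p̂(1−p̂)/n + z²/(4n²) = 0.002293082 + 0.000081694 = 0.002374776.
Half-width = 1.645·√0.002374776/1.029737 = 0.07785.
CI: 0.69743 ± 0.07785 = (0.6196, 0.7753).

(0.6196, 0.7753)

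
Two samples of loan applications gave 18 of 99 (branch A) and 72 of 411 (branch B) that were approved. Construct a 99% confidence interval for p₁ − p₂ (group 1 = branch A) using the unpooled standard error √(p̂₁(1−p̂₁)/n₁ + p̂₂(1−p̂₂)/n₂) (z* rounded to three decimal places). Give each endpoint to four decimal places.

p̂₁ = 0.18182, p̂₂ = 0.17518, so the observed difference is 0.00664.
Unpooled SE = √(p̂₁(1−p̂₁)/n₁ + p̂₂(1−p̂₂)/n₂) = √(0.001502630 + 0.000351566) = 0.043060.
For 99% confidence, z* = 2.576. Margin = 2.576·0.043060 = 0.11092.
CI: 0.00664 ± 0.11092 = (-0.1043, 0.1176).

(-0.1043, 0.1176)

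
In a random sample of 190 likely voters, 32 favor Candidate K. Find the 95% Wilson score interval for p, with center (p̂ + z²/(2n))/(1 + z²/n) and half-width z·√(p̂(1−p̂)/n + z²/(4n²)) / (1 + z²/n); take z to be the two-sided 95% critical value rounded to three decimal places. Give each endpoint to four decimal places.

Here p̂ = 32/190 = 0.16842 and z = 1.960 (z² = 3.841600).
Denominator 1 + z²/n = 1 + 3.841600/190 = 1.020219.
Center = (0.16842 + 0.010109)/1.020219 = 0.17499.
Radicand: p̂(1−p̂)/n + z²/(4n²) = 0.000737134 + 0.000026604 = 0.000763738.
Half-width = 1.960·√0.000763738/1.020219 = 0.05309.
Interval: 0.17499 ± 0.05309 → (0.1219, 0.2281).

(0.1219, 0.2281)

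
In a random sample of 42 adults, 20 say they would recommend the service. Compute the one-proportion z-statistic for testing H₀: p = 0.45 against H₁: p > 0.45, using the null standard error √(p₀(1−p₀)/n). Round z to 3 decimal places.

With x = 20 successes in n = 42, p̂ = 0.47619.
Null standard error: √(0.45·0.55/42) = √0.005892857 = 0.076765.
z = (0.47619 − 0.45)/0.076765 = 0.02619/0.076765 = 0.341.

z = 0.341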